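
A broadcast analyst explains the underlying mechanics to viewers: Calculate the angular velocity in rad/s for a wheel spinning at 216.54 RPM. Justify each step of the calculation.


omega = RPM * 2 * pi / 60
omega = 216.54 * 2 * 3.14159 / 60
omega = 1360.5609 / 60 = 22.676 rad/s

22.676 rad/s


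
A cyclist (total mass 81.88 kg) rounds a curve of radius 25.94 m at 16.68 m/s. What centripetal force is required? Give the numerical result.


Fc = m * v^2 / r
v^2 = 16.68^2 = 278.2224
Fc = 81.88 * 278.2224 / 25.94
Fc = 22780.8501 / 25.94 = 878.2132 N

878.2132 N


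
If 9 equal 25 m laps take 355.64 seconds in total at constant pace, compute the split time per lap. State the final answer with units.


Split time = total_time / n_laps = 355.64 / 9
Split time = 39.5156 s per lap

39.5156 s


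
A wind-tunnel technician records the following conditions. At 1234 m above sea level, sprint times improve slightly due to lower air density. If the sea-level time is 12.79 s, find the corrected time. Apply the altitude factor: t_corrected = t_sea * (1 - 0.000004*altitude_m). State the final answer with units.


Correction factor = 1 - 0.000004 * 1234 = 0.995064
t_corrected = t_sea * factor = 12.79 * 0.995064
t_corrected = 12.7269 s

12.7269 s


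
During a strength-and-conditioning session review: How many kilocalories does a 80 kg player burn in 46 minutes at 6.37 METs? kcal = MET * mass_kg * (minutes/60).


kcal = MET * mass * time_hr
Convert time: 46 min = 0.7667 hr
kcal = 6.37 * 80 * 0.7667
kcal = 390.6933 kcal

390.6933 kcal


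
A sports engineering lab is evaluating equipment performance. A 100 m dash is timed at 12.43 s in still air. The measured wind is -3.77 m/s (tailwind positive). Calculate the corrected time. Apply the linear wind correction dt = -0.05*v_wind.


dt = -0.05 * v_wind = -0.05 * -3.77 = 0.1885 s
t_corrected = t_still + dt = 12.43 + (0.1885)
t_corrected = 12.6185 s

12.6185 s


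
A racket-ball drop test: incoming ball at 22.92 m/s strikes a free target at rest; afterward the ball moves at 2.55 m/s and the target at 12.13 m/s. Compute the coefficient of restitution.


e = (v2_after - v1_after) / (v1_before - v2_before)
Numerator = 12.13 - 2.55 = 9.58
Denominator = 22.92 - 0 = 22.92
e = 9.58 / 22.92 = 0.418

0.418


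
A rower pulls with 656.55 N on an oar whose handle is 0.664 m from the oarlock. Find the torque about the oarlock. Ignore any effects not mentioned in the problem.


tau = F * d
tau = 656.55 * 0.664
tau = 435.9492 N*m

435.9492 N*m


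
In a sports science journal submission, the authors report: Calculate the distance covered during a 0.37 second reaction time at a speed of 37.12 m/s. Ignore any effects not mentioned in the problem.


d = v * t
d = 37.12 * 0.37
d = 13.7344 m

13.7344 m


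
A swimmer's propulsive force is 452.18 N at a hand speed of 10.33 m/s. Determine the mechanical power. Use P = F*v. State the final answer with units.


P = F * v
P = 452.18 * 10.33
P = 4671.0194 W

4671.0194 W


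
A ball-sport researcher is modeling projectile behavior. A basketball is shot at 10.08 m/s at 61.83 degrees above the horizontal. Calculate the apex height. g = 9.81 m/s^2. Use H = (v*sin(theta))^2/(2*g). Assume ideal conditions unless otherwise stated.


H = (v*sin(theta))^2 / (2*g)
vy = v*sin(theta) = 10.08 * sin(61.83 deg) = 8.886 m/s
H = vy^2 / (2*g) = 78.9616 / (2*9.81)
H = 78.9616 / 19.62 = 4.0245 m

4.0245 m


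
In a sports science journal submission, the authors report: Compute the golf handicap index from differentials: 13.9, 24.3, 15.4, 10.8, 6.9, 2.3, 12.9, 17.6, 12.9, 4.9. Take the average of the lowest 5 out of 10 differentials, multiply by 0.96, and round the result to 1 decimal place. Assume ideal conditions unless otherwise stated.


All differentials: 13.9, 24.3, 15.4, 10.8, 6.9, 2.3, 12.9, 17.6, 12.9, 4.9
Sorted: 2.3, 4.9, 6.9, 10.8, 12.9, 12.9, 13.9, 15.4, 17.6, 24.3
Best 5: 2.3, 4.9, 6.9, 10.8, 12.9
Average of best = 37.8 / 5 = 7.56
Raw index = 7.56 * 0.96 = 7.2576
Handicap index = round(7.2576, 1) = 7.3

7.3


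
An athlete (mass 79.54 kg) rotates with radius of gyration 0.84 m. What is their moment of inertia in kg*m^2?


I = m * k^2
I = 79.54 * 0.84^2
I = 79.54 * 0.7056 = 56.1234 kg*m^2

56.1234 kg*m^2


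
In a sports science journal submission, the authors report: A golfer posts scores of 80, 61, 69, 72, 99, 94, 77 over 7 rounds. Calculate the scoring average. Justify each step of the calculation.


Average = sum / n
Sum = 552
Average = 552 / 7 = 78.8571

78.8571


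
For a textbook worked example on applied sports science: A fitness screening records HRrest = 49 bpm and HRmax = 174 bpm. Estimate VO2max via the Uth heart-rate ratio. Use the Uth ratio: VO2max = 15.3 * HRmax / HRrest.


VO2max = 15.3 * HRmax / HRrest
VO2max = 15.3 * 174 / 49
VO2max = 2662.2 / 49 = 54.3306 mL/kg/min

54.3306 mL/kg/min


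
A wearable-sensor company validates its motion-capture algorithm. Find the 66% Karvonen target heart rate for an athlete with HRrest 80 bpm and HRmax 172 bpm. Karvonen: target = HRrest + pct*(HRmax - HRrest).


Target = HRrest + pct*(HRmax - HRrest)
Heart rate reserve = HRmax - HRrest = 172 - 80 = 92 bpm
Fraction = 66% = 0.66
Target = 80 + 0.66 * 92
Target = 80 + 60.72 = 140.72 bpm

140.72 bpm


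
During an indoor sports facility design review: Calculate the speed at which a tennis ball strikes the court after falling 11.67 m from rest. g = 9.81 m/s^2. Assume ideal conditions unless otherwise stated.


v = sqrt(2 * g * h)
v = sqrt(2 * 9.81 * 11.67)
v = sqrt(228.9654) = 15.1316 m/s

15.1316 m/s


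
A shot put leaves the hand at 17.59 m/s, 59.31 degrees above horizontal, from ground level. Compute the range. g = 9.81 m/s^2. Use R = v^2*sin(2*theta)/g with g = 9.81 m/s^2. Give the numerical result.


R = v^2 * sin(2*theta) / g
Convert angle to radians: theta = 59.31 deg = 1.0352 rad
sin(2*theta) = sin(2.0703) = 0.8778
R = 17.59^2 * 0.8778 / 9.81
R = 309.4081 * 0.8778 / 9.81 = 27.6864 m

27.6864 m


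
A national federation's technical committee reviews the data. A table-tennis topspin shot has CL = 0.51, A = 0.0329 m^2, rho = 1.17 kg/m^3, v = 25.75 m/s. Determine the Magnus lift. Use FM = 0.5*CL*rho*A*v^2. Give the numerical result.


FM = 0.5 * CL * rho * A * v^2
FM = 0.5 * 0.51 * 1.17 * 0.0329 * 25.75^2
v^2 = 663.0625
FM = 0.5 * 0.51 * 1.17 * 0.0329 * 663.0625 = 6.5084 N

6.5084 N


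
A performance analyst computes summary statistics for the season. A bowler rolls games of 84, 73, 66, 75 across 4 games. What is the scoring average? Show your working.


Average = sum / n
Sum = 298
Average = 298 / 4 = 74.5

74.5


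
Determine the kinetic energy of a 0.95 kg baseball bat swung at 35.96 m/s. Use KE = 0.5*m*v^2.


KE = 0.5 * m * v^2
KE = 0.5 * 0.95 * 35.96^2
KE = 0.5 * 0.95 * 1293.1216 = 614.2328 J

614.2328 J


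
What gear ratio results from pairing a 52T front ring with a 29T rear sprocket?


GR = front_teeth / rear_teeth
GR = 52 / 29
GR = 1.7931

1.7931


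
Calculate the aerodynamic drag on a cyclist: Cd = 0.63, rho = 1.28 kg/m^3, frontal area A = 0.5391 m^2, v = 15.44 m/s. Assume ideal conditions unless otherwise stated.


Fd = 0.5 * Cd * rho * A * v^2
Fd = 0.5 * 0.63 * 1.28 * 0.5391 * 15.44^2
v^2 = 238.3936
Fd = 0.5 * 0.63 * 1.28 * 0.5391 * 238.3936 = 51.8185 N

51.8185 N


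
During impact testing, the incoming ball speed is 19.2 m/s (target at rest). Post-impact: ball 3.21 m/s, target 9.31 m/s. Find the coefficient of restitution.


e = (v2_after - v1_after) / (v1_before - v2_before)
Numerator = 9.31 - 3.21 = 6.1
Denominator = 19.2 - 0 = 19.2
e = 6.1 / 19.2 = 0.3177

0.3177


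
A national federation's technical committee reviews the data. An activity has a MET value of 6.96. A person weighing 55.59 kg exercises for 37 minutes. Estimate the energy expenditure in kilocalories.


kcal = MET * mass * time_hr
Convert time: 37 min = 0.6167 hr
kcal = 6.96 * 55.59 * 0.6167
kcal = 238.5923 kcal

238.5923 kcal


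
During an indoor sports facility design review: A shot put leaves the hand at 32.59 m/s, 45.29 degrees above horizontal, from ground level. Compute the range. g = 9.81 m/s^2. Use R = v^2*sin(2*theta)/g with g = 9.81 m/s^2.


R = v^2 * sin(2*theta) / g
Convert angle to radians: theta = 45.29 deg = 0.7905 rad
sin(2*theta) = sin(1.5809) = 0.9999
R = 32.59^2 * 0.9999 / 9.81
R = 1062.1081 * 0.9999 / 9.81 = 108.2624 m

108.2624 m


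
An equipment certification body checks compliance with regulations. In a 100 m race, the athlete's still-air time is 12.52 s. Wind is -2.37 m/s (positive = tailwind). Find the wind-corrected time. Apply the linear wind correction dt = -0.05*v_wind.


dt = -0.05 * v_wind = -0.05 * -2.37 = 0.1185 s
t_corrected = t_still + dt = 12.52 + (0.1185)
t_corrected = 12.6385 s

12.6385 s


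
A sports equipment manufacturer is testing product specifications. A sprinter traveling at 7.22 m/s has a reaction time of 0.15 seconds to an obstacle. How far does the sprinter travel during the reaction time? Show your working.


d = v * t
d = 7.22 * 0.15
d = 1.083 m

1.083 m


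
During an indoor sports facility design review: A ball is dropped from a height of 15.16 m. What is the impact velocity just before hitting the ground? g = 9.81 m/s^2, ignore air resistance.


v = sqrt(2 * g * h)
v = sqrt(2 * 9.81 * 15.16)
v = sqrt(297.4392) = 17.2464 m/s

17.2464 m/s


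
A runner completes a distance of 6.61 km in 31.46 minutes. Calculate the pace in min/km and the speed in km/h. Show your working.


Pace = time / distance = 31.46 min / 6.61 km = 4.7595 min/km
Speed = distance / time_in_hours = 6.61 / 0.5243 hr
Speed = 12.6065 km/h

4.7595 min/km, 12.6065 km/h


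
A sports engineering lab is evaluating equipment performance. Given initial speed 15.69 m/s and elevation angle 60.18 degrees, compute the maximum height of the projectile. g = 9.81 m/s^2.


H = (v*sin(theta))^2 / (2*g)
vy = v*sin(theta) = 15.69 * sin(60.18 deg) = 13.6125 m/s
H = vy^2 / (2*g) = 185.3006 / (2*9.81)
H = 185.3006 / 19.62 = 9.4445 m

9.4445 m


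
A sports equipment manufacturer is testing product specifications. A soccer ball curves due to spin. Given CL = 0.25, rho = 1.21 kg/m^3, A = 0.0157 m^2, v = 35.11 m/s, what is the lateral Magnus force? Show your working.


FM = 0.5 * CL * rho * A * v^2
FM = 0.5 * 0.25 * 1.21 * 0.0157 * 35.11^2
v^2 = 1232.7121
FM = 0.5 * 0.25 * 1.21 * 0.0157 * 1232.7121 = 2.9272 N

2.9272 N


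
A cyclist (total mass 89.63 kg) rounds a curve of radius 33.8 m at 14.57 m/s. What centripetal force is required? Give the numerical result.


Fc = m * v^2 / r
v^2 = 14.57^2 = 212.2849
Fc = 89.63 * 212.2849 / 33.8
Fc = 19027.0956 / 33.8 = 562.9318 N

562.9318 N


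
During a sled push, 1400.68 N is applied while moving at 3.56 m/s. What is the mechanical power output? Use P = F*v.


P = F * v
P = 1400.68 * 3.56
P = 4986.4208 W

4986.4208 W


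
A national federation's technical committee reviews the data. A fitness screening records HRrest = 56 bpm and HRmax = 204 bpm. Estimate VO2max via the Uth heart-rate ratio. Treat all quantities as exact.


VO2max = 15.3 * HRmax / HRrest
VO2max = 15.3 * 204 / 56
VO2max = 3121.2 / 56 = 55.7357 mL/kg/min

55.7357 mL/kg/min


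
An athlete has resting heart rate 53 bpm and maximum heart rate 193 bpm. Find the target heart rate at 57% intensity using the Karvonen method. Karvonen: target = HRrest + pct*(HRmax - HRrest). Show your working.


Target = HRrest + pct*(HRmax - HRrest)
Heart rate reserve = HRmax - HRrest = 193 - 53 = 140 bpm
Fraction = 57% = 0.57
Target = 53 + 0.57 * 140
Target = 53 + 79.8 = 132.8 bpm

132.8 bpm


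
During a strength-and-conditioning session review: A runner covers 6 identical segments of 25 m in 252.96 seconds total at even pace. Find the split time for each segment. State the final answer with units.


Split time = total_time / n_laps = 252.96 / 6
Split time = 42.16 s per lap

42.16 s


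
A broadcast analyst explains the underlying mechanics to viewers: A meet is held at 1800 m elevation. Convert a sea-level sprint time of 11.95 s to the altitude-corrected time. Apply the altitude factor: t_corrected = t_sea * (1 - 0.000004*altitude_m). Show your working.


Correction factor = 1 - 0.000004 * 1800 = 0.9928
t_corrected = t_sea * factor = 11.95 * 0.9928
t_corrected = 11.864 s

11.864 s


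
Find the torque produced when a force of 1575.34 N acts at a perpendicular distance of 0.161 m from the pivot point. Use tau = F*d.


tau = F * d
tau = 1575.34 * 0.161
tau = 253.6297 N*m

253.6297 N*m


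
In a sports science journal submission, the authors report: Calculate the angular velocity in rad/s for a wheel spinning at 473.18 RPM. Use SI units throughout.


omega = RPM * 2 * pi / 60
omega = 473.18 * 2 * 3.14159 / 60
omega = 2973.0776 / 60 = 49.5513 rad/s

49.5513 rad/s


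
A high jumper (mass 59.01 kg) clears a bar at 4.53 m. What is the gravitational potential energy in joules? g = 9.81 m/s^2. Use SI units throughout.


PE = m * g * h
PE = 59.01 * 9.81 * 4.53
PE = 578.8881 * 4.53 = 2622.3631 J

2622.3631 J


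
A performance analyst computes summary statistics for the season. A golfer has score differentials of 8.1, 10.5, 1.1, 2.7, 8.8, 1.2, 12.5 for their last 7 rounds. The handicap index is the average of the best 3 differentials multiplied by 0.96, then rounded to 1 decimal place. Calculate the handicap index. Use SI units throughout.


All differentials: 8.1, 10.5, 1.1, 2.7, 8.8, 1.2, 12.5
Sorted: 1.1, 1.2, 2.7, 8.1, 8.8, 10.5, 12.5
Best 3: 1.1, 1.2, 2.7
Average of best = 5 / 3 = 1.6667
Raw index = 1.6667 * 0.96 = 1.6
Handicap index = round(1.6, 1) = 1.6

1.6


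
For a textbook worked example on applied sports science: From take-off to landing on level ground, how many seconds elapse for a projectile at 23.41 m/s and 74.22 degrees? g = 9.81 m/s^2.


T = 2*v*sin(theta)/g
sin(theta) = sin(74.22 deg) = 0.9623
T = 2*23.41*0.9623 / 9.81
T = 45.0555 / 9.81 = 4.5928 s

4.5928 s


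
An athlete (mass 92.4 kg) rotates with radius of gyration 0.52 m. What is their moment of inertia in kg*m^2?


I = m * k^2
I = 92.4 * 0.52^2
I = 92.4 * 0.2704 = 24.985 kg*m^2

24.985 kg*m^2


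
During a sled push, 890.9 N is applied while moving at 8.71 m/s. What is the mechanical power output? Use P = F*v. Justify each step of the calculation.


P = F * v
P = 890.9 * 8.71
P = 7759.739 W

7759.739 W


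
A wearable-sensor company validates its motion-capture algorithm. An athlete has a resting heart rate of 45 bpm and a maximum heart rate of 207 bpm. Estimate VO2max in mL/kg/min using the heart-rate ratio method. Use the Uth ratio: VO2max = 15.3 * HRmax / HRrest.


VO2max = 15.3 * HRmax / HRrest
VO2max = 15.3 * 207 / 45
VO2max = 3167.1 / 45 = 70.38 mL/kg/min

70.38 mL/kg/min


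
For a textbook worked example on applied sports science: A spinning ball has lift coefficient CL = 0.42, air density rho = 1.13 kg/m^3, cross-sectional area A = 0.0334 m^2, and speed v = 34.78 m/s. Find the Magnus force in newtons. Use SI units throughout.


FM = 0.5 * CL * rho * A * v^2
FM = 0.5 * 0.42 * 1.13 * 0.0334 * 34.78^2
v^2 = 1209.6484
FM = 0.5 * 0.42 * 1.13 * 0.0334 * 1209.6484 = 9.5875 N

9.5875 N


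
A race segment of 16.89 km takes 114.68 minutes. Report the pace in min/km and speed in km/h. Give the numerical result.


Pace = time / distance = 114.68 min / 16.89 km = 6.7898 min/km
Speed = distance / time_in_hours = 16.89 / 1.9113 hr
Speed = 8.8368 km/h

6.7898 min/km, 8.8368 km/h


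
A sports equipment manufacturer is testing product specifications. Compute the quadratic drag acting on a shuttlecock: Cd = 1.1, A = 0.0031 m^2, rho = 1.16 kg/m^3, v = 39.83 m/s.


Fd = 0.5 * Cd * rho * A * v^2
Fd = 0.5 * 1.1 * 1.16 * 0.0031 * 39.83^2
v^2 = 1586.4289
Fd = 0.5 * 1.1 * 1.16 * 0.0031 * 1586.4289 = 3.1376 N

3.1376 N


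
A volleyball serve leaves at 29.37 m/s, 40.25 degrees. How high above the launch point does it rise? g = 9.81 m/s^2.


H = (v*sin(theta))^2 / (2*g)
vy = v*sin(theta) = 29.37 * sin(40.25 deg) = 18.9767 m/s
H = vy^2 / (2*g) = 360.1137 / (2*9.81)
H = 360.1137 / 19.62 = 18.3544 m

18.3544 m


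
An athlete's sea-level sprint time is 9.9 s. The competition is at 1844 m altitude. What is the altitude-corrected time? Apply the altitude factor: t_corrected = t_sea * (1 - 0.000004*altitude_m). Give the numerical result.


Correction factor = 1 - 0.000004 * 1844 = 0.992624
t_corrected = t_sea * factor = 9.9 * 0.992624
t_corrected = 9.827 s

9.827 s


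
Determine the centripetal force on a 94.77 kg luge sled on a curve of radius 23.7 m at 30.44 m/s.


Fc = m * v^2 / r
v^2 = 30.44^2 = 926.5936
Fc = 94.77 * 926.5936 / 23.7
Fc = 87813.2755 / 23.7 = 3705.2015 N

3705.2015 N


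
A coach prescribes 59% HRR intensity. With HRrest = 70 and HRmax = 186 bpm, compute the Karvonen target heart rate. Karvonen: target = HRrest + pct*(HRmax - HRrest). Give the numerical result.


Target = HRrest + pct*(HRmax - HRrest)
Heart rate reserve = HRmax - HRrest = 186 - 70 = 116 bpm
Fraction = 59% = 0.59
Target = 70 + 0.59 * 116
Target = 70 + 68.44 = 138.44 bpm

138.44 bpm


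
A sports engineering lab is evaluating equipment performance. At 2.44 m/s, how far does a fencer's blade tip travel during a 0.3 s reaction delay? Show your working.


d = v * t
d = 2.44 * 0.3
d = 0.732 m

0.732 m


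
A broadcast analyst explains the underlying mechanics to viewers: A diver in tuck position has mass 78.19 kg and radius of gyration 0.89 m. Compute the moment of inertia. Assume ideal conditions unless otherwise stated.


I = m * k^2
I = 78.19 * 0.89^2
I = 78.19 * 0.7921 = 61.9343 kg*m^2

61.9343 kg*m^2


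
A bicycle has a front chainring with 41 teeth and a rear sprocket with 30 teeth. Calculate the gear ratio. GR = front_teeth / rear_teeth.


GR = front_teeth / rear_teeth
GR = 41 / 30
GR = 1.3667

1.3667


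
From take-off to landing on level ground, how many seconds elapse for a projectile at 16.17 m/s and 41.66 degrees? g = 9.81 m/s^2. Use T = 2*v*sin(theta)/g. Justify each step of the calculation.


T = 2*v*sin(theta)/g
sin(theta) = sin(41.66 deg) = 0.6647
T = 2*16.17*0.6647 / 9.81
T = 21.4967 / 9.81 = 2.1913 s

2.1913 s


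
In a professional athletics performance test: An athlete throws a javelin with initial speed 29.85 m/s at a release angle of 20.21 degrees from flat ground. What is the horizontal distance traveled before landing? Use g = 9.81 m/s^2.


R = v^2 * sin(2*theta) / g
Convert angle to radians: theta = 20.21 deg = 0.3527 rad
sin(2*theta) = sin(0.7055) = 0.6484
R = 29.85^2 * 0.6484 / 9.81
R = 891.0225 * 0.6484 / 9.81 = 58.8916 m

58.8916 m


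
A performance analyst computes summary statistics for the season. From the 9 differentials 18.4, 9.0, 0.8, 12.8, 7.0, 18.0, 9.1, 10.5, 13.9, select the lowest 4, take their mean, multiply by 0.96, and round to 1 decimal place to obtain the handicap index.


All differentials: 18.4, 9.0, 0.8, 12.8, 7.0, 18.0, 9.1, 10.5, 13.9
Sorted: 0.8, 7.0, 9.0, 9.1, 10.5, 12.8, 13.9, 18.0, 18.4
Best 4: 0.8, 7.0, 9.0, 9.1
Average of best = 25.9 / 4 = 6.475
Raw index = 6.475 * 0.96 = 6.216
Handicap index = round(6.216, 1) = 6.2

6.2


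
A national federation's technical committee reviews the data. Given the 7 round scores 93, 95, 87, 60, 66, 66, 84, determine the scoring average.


Average = sum / n
Sum = 551
Average = 551 / 7 = 78.7143

78.7143


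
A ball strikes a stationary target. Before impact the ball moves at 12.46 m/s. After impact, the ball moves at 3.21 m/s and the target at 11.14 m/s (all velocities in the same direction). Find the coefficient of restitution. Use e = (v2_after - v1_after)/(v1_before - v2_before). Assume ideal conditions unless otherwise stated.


e = (v2_after - v1_after) / (v1_before - v2_before)
Numerator = 11.14 - 3.21 = 7.93
Denominator = 12.46 - 0 = 12.46
e = 7.93 / 12.46 = 0.6364

0.6364


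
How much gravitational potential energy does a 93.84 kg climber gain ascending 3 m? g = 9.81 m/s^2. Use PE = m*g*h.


PE = m * g * h
PE = 93.84 * 9.81 * 3
PE = 920.5704 * 3 = 2761.7112 J

2761.7112 J


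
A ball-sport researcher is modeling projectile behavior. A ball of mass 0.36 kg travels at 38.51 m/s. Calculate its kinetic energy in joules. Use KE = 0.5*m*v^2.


KE = 0.5 * m * v^2
KE = 0.5 * 0.36 * 38.51^2
KE = 0.5 * 0.36 * 1483.0201 = 266.9436 J

266.9436 J


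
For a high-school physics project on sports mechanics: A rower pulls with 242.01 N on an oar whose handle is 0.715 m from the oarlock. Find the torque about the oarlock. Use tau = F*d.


tau = F * d
tau = 242.01 * 0.715
tau = 173.0371 N*m

173.0371 N*m


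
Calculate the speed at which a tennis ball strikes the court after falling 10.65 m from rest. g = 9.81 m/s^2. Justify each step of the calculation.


v = sqrt(2 * g * h)
v = sqrt(2 * 9.81 * 10.65)
v = sqrt(208.953) = 14.4552 m/s

14.4552 m/s


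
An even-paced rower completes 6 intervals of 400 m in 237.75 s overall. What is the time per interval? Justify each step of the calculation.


Split time = total_time / n_laps = 237.75 / 6
Split time = 39.625 s per lap

39.625 s


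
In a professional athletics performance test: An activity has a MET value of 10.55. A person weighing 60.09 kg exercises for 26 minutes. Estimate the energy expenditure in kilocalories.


kcal = MET * mass * time_hr
Convert time: 26 min = 0.4333 hr
kcal = 10.55 * 60.09 * 0.4333
kcal = 274.7115 kcal

274.7115 kcal


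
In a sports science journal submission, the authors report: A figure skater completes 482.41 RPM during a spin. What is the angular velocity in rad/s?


omega = RPM * 2 * pi / 60
omega = 482.41 * 2 * 3.14159 / 60
omega = 3031.0714 / 60 = 50.5179 rad/s

50.5179 rad/s


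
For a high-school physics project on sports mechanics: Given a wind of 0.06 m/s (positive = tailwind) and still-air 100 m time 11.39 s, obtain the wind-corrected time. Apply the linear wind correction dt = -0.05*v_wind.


dt = -0.05 * v_wind = -0.05 * 0.06 = -0.003 s
t_corrected = t_still + dt = 11.39 + (-0.003)
t_corrected = 11.387 s

11.387 s


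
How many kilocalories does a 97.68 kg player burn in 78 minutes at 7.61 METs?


kcal = MET * mass * time_hr
Convert time: 78 min = 1.3 hr
kcal = 7.61 * 97.68 * 1.3
kcal = 966.3482 kcal

966.3482 kcal


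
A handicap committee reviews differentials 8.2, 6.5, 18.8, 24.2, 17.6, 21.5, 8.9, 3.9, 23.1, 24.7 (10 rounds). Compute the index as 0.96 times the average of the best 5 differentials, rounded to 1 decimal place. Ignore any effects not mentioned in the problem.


All differentials: 8.2, 6.5, 18.8, 24.2, 17.6, 21.5, 8.9, 3.9, 23.1, 24.7
Sorted: 3.9, 6.5, 8.2, 8.9, 17.6, 18.8, 21.5, 23.1, 24.2, 24.7
Best 5: 3.9, 6.5, 8.2, 8.9, 17.6
Average of best = 45.1 / 5 = 9.02
Raw index = 9.02 * 0.96 = 8.6592
Handicap index = round(8.6592, 1) = 8.7

8.7


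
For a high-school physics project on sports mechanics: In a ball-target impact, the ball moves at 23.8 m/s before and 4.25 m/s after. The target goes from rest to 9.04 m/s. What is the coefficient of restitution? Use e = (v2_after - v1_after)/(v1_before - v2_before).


e = (v2_after - v1_after) / (v1_before - v2_before)
Numerator = 9.04 - 4.25 = 4.79
Denominator = 23.8 - 0 = 23.8
e = 4.79 / 23.8 = 0.2013

0.2013


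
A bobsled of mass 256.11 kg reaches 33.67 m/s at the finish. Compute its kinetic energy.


KE = 0.5 * m * v^2
KE = 0.5 * 256.11 * 33.67^2
KE = 0.5 * 256.11 * 1133.6689 = 145171.971 J

145171.971 J


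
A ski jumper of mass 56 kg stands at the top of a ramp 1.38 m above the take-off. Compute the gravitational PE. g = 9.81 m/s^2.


PE = m * g * h
PE = 56 * 9.81 * 1.38
PE = 549.36 * 1.38 = 758.1168 J

758.1168 J


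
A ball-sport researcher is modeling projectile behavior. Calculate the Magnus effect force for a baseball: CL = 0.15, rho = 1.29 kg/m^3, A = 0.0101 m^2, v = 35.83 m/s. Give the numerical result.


FM = 0.5 * CL * rho * A * v^2
FM = 0.5 * 0.15 * 1.29 * 0.0101 * 35.83^2
v^2 = 1283.7889
FM = 0.5 * 0.15 * 1.29 * 0.0101 * 1283.7889 = 1.2545 N

1.2545 N


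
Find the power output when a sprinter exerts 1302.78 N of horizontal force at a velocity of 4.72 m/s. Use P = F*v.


P = F * v
P = 1302.78 * 4.72
P = 6149.1216 W

6149.1216 W


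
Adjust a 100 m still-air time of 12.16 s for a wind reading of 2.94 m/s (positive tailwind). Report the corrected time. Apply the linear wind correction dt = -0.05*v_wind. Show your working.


dt = -0.05 * v_wind = -0.05 * 2.94 = -0.147 s
t_corrected = t_still + dt = 12.16 + (-0.147)
t_corrected = 12.013 s

12.013 s


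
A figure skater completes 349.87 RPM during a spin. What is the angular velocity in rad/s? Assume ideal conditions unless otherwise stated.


omega = RPM * 2 * pi / 60
omega = 349.87 * 2 * 3.14159 / 60
omega = 2198.298 / 60 = 36.6383 rad/s

36.6383 rad/s


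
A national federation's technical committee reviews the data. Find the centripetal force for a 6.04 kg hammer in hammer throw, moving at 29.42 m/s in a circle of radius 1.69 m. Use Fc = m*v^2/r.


Fc = m * v^2 / r
v^2 = 29.42^2 = 865.5364
Fc = 6.04 * 865.5364 / 1.69
Fc = 5227.8399 / 1.69 = 3093.3964 N

3093.3964 N


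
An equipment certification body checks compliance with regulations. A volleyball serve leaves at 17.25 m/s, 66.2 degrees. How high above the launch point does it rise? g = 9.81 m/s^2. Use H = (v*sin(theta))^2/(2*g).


H = (v*sin(theta))^2 / (2*g)
vy = v*sin(theta) = 17.25 * sin(66.2 deg) = 15.7831 m/s
H = vy^2 / (2*g) = 249.1048 / (2*9.81)
H = 249.1048 / 19.62 = 12.6965 m

12.6965 m


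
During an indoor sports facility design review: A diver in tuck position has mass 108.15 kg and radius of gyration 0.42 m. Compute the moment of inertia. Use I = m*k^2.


I = m * k^2
I = 108.15 * 0.42^2
I = 108.15 * 0.1764 = 19.0777 kg*m^2

19.0777 kg*m^2


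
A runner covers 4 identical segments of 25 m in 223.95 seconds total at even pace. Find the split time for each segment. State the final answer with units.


Split time = total_time / n_laps = 223.95 / 4
Split time = 55.9875 s per lap

55.9875 s


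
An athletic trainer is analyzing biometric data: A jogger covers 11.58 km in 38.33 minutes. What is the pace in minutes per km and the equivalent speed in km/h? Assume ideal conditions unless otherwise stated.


Pace = time / distance = 38.33 min / 11.58 km = 3.31 min/km
Speed = distance / time_in_hours = 11.58 / 0.6388 hr
Speed = 18.1268 km/h

3.31 min/km, 18.1268 km/h


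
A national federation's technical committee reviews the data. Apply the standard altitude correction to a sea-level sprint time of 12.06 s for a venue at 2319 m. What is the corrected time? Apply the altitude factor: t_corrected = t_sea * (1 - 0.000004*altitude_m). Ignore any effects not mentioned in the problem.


Correction factor = 1 - 0.000004 * 2319 = 0.990724
t_corrected = t_sea * factor = 12.06 * 0.990724
t_corrected = 11.9481 s

11.9481 s


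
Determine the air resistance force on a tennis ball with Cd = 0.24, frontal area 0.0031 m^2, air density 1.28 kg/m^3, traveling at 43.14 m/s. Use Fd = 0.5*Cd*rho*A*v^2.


Fd = 0.5 * Cd * rho * A * v^2
Fd = 0.5 * 0.24 * 1.28 * 0.0031 * 43.14^2
v^2 = 1861.0596
Fd = 0.5 * 0.24 * 1.28 * 0.0031 * 1861.0596 = 0.8862 N

0.8862 N


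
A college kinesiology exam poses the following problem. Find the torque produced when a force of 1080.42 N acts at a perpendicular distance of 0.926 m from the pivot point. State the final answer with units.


tau = F * d
tau = 1080.42 * 0.926
tau = 1000.4689 N*m

1000.4689 N*m


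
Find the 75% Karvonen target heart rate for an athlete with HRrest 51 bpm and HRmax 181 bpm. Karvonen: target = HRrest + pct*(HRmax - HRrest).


Target = HRrest + pct*(HRmax - HRrest)
Heart rate reserve = HRmax - HRrest = 181 - 51 = 130 bpm
Fraction = 75% = 0.75
Target = 51 + 0.75 * 130
Target = 51 + 97.5 = 148.5 bpm

148.5 bpm


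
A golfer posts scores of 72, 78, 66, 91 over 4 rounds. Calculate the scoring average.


Average = sum / n
Sum = 307
Average = 307 / 4 = 76.75

76.75


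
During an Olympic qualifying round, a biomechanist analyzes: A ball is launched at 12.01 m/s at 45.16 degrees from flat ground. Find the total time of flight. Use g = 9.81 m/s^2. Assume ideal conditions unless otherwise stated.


T = 2*v*sin(theta)/g
sin(theta) = sin(45.16 deg) = 0.7091
T = 2*12.01*0.7091 / 9.81
T = 17.0321 / 9.81 = 1.7362 s

1.7362 s


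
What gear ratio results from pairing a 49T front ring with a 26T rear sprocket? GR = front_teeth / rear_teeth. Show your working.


GR = front_teeth / rear_teeth
GR = 49 / 26
GR = 1.8846

1.8846


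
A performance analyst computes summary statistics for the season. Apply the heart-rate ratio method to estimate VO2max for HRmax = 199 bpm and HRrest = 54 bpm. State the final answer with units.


VO2max = 15.3 * HRmax / HRrest
VO2max = 15.3 * 199 / 54
VO2max = 3044.7 / 54 = 56.3833 mL/kg/min

56.3833 mL/kg/min


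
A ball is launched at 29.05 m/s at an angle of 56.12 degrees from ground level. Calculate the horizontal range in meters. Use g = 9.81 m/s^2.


R = v^2 * sin(2*theta) / g
Convert angle to radians: theta = 56.12 deg = 0.9795 rad
sin(2*theta) = sin(1.959) = 0.9256
R = 29.05^2 * 0.9256 / 9.81
R = 843.9025 * 0.9256 / 9.81 = 79.625 m

79.625 m


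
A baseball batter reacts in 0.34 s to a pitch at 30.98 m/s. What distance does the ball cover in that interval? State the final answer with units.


d = v * t
d = 30.98 * 0.34
d = 10.5332 m

10.5332 m


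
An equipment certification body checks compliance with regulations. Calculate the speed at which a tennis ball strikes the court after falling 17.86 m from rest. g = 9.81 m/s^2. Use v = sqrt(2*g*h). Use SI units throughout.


v = sqrt(2 * g * h)
v = sqrt(2 * 9.81 * 17.86)
v = sqrt(350.4132) = 18.7193 m/s

18.7193 m/s


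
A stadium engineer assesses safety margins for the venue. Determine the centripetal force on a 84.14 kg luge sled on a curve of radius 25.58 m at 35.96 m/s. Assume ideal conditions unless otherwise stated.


Fc = m * v^2 / r
v^2 = 35.96^2 = 1293.1216
Fc = 84.14 * 1293.1216 / 25.58
Fc = 108803.2514 / 25.58 = 4253.45 N

4253.45 N


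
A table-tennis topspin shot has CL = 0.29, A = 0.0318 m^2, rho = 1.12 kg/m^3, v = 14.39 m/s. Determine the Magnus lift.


FM = 0.5 * CL * rho * A * v^2
FM = 0.5 * 0.29 * 1.12 * 0.0318 * 14.39^2
v^2 = 207.0721
FM = 0.5 * 0.29 * 1.12 * 0.0318 * 207.0721 = 1.0694 N

1.0694 N


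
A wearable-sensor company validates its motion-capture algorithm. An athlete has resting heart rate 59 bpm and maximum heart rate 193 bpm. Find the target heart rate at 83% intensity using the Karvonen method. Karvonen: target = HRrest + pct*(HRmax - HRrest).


Target = HRrest + pct*(HRmax - HRrest)
Heart rate reserve = HRmax - HRrest = 193 - 59 = 134 bpm
Fraction = 83% = 0.83
Target = 59 + 0.83 * 134
Target = 59 + 111.22 = 170.22 bpm

170.22 bpm


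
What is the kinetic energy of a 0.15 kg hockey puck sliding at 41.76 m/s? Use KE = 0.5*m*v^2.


KE = 0.5 * m * v^2
KE = 0.5 * 0.15 * 41.76^2
KE = 0.5 * 0.15 * 1743.8976 = 130.7923 J

130.7923 J


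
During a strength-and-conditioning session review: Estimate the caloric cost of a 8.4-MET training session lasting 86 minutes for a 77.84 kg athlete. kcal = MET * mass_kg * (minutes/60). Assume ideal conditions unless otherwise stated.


kcal = MET * mass * time_hr
Convert time: 86 min = 1.4333 hr
kcal = 8.4 * 77.84 * 1.4333
kcal = 937.1936 kcal

937.1936 kcal


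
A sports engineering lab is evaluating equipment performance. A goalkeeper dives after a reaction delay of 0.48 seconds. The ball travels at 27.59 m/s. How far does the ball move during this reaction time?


d = v * t
d = 27.59 * 0.48
d = 13.2432 m

13.2432 m


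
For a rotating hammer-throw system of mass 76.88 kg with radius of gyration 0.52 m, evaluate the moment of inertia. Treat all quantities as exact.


I = m * k^2
I = 76.88 * 0.52^2
I = 76.88 * 0.2704 = 20.7884 kg*m^2

20.7884 kg*m^2


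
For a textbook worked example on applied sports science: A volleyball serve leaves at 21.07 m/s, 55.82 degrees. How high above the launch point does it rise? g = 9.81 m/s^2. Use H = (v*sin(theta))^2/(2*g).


H = (v*sin(theta))^2 / (2*g)
vy = v*sin(theta) = 21.07 * sin(55.82 deg) = 17.4307 m/s
H = vy^2 / (2*g) = 303.83 / (2*9.81)
H = 303.83 / 19.62 = 15.4857 m

15.4857 m


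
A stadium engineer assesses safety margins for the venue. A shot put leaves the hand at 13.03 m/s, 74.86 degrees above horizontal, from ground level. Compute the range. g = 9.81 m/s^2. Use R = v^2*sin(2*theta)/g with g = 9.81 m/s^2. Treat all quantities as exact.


R = v^2 * sin(2*theta) / g
Convert angle to radians: theta = 74.86 deg = 1.3066 rad
sin(2*theta) = sin(2.6131) = 0.5042
R = 13.03^2 * 0.5042 / 9.81
R = 169.7809 * 0.5042 / 9.81 = 8.7266 m

8.7266 m


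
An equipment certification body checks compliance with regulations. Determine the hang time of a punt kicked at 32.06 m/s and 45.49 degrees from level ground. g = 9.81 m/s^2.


T = 2*v*sin(theta)/g
sin(theta) = sin(45.49 deg) = 0.7131
T = 2*32.06*0.7131 / 9.81
T = 45.7258 / 9.81 = 4.6611 s

4.6611 s


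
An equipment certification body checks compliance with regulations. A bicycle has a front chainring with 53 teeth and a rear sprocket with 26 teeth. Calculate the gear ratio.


GR = front_teeth / rear_teeth
GR = 53 / 26
GR = 2.0385

2.0385


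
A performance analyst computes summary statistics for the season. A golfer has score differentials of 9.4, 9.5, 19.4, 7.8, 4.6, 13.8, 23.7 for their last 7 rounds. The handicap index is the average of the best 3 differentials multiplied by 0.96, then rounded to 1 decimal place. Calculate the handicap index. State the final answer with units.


All differentials: 9.4, 9.5, 19.4, 7.8, 4.6, 13.8, 23.7
Sorted: 4.6, 7.8, 9.4, 9.5, 13.8, 19.4, 23.7
Best 3: 4.6, 7.8, 9.4
Average of best = 21.8 / 3 = 7.2667
Raw index = 7.2667 * 0.96 = 6.976
Handicap index = round(6.976, 1) = 7.0

7.0


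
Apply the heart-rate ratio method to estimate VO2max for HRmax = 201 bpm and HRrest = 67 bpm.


VO2max = 15.3 * HRmax / HRrest
VO2max = 15.3 * 201 / 67
VO2max = 3075.3 / 67 = 45.9 mL/kg/min

45.9 mL/kg/min


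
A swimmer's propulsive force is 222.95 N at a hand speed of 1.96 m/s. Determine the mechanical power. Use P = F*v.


P = F * v
P = 222.95 * 1.96
P = 436.982 W

436.982 W


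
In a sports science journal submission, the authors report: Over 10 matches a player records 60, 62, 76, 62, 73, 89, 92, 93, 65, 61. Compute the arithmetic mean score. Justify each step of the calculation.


Average = sum / n
Sum = 733
Average = 733 / 10 = 73.3

73.3


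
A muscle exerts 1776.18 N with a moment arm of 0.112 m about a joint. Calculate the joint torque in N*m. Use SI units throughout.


tau = F * d
tau = 1776.18 * 0.112
tau = 198.9322 N*m

198.9322 N*m


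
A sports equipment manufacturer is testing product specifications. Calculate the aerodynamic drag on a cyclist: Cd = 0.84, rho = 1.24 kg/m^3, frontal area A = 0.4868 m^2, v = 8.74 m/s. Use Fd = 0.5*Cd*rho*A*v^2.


Fd = 0.5 * Cd * rho * A * v^2
Fd = 0.5 * 0.84 * 1.24 * 0.4868 * 8.74^2
v^2 = 76.3876
Fd = 0.5 * 0.84 * 1.24 * 0.4868 * 76.3876 = 19.3662 N

19.3662 N


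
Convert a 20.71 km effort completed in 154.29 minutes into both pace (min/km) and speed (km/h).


Pace = time / distance = 154.29 min / 20.71 km = 7.45 min/km
Speed = distance / time_in_hours = 20.71 / 2.5715 hr
Speed = 8.0537 km/h

7.45 min/km, 8.0537 km/h


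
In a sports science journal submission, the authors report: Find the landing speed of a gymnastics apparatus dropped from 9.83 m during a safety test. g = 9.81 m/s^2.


v = sqrt(2 * g * h)
v = sqrt(2 * 9.81 * 9.83)
v = sqrt(192.8646) = 13.8876 m/s

13.8876 m/s


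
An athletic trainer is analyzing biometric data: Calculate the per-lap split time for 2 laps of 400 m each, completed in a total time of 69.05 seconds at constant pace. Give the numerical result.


Split time = total_time / n_laps = 69.05 / 2
Split time = 34.525 s per lap

34.525 s


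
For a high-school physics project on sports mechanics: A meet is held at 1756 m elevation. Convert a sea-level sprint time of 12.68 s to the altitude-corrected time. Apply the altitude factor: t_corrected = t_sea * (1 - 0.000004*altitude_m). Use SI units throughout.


Correction factor = 1 - 0.000004 * 1756 = 0.992976
t_corrected = t_sea * factor = 12.68 * 0.992976
t_corrected = 12.5909 s

12.5909 s


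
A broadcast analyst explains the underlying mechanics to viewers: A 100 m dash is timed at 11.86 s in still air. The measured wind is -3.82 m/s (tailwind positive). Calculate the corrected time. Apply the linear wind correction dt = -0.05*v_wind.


dt = -0.05 * v_wind = -0.05 * -3.82 = 0.191 s
t_corrected = t_still + dt = 11.86 + (0.191)
t_corrected = 12.051 s

12.051 s


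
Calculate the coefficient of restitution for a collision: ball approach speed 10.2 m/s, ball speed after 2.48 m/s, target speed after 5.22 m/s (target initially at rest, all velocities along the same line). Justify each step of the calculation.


e = (v2_after - v1_after) / (v1_before - v2_before)
Numerator = 5.22 - 2.48 = 2.74
Denominator = 10.2 - 0 = 10.2
e = 2.74 / 10.2 = 0.2686

0.2686


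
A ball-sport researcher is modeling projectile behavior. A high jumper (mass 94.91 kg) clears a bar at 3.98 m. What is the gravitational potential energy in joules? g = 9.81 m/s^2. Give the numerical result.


PE = m * g * h
PE = 94.91 * 9.81 * 3.98
PE = 931.0671 * 3.98 = 3705.6471 J

3705.6471 J


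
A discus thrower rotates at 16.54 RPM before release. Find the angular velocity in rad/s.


omega = RPM * 2 * pi / 60
omega = 16.54 * 2 * 3.14159 / 60
omega = 103.9239 / 60 = 1.7321 rad/s

1.7321 rad/s


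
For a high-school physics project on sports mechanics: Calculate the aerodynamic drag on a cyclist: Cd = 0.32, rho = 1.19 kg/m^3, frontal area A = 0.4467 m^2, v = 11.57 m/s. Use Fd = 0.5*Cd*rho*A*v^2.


Fd = 0.5 * Cd * rho * A * v^2
Fd = 0.5 * 0.32 * 1.19 * 0.4467 * 11.57^2
v^2 = 133.8649
Fd = 0.5 * 0.32 * 1.19 * 0.4467 * 133.8649 = 11.3854 N

11.3854 N


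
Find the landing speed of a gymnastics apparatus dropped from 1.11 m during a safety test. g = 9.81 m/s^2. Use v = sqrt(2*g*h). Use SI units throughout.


v = sqrt(2 * g * h)
v = sqrt(2 * 9.81 * 1.11)
v = sqrt(21.7782) = 4.6667 m/s

4.6667 m/s


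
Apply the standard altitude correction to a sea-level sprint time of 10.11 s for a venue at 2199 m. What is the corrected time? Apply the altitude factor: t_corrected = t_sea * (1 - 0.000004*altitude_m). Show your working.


Correction factor = 1 - 0.000004 * 2199 = 0.991204
t_corrected = t_sea * factor = 10.11 * 0.991204
t_corrected = 10.0211 s

10.0211 s


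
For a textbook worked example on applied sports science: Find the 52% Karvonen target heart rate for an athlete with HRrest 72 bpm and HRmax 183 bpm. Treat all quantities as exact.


Target = HRrest + pct*(HRmax - HRrest)
Heart rate reserve = HRmax - HRrest = 183 - 72 = 111 bpm
Fraction = 52% = 0.52
Target = 72 + 0.52 * 111
Target = 72 + 57.72 = 129.72 bpm

129.72 bpm


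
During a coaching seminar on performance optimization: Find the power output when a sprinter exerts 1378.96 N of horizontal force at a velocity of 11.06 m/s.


P = F * v
P = 1378.96 * 11.06
P = 15251.2976 W

15251.2976 W


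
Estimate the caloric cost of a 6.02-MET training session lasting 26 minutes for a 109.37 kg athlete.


kcal = MET * mass * time_hr
Convert time: 26 min = 0.4333 hr
kcal = 6.02 * 109.37 * 0.4333
kcal = 285.3099 kcal

285.3099 kcal


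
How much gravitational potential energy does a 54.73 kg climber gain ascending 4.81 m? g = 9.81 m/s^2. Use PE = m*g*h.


PE = m * g * h
PE = 54.73 * 9.81 * 4.81
PE = 536.9013 * 4.81 = 2582.4953 J

2582.4953 J
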